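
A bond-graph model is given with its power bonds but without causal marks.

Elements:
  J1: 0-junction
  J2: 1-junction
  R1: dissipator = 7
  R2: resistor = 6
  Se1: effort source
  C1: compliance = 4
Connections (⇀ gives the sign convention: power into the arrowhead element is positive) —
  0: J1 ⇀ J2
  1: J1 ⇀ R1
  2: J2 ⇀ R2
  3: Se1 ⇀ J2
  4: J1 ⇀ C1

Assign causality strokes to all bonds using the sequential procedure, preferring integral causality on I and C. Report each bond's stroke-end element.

#3 |J2  (source Se1 imposes e)
#4 |J1  (C1 outputs effort q/C1)
#0 |J2  (common-e at J1 fixed by 4)
#1 |R1  (J1: bond 4 brought effort, rest push out)
#2 |R2  (J2 needs exactly one f-in)

β0 |J2
β1 |R1
β2 |R2
β3 |J2
β4 |J1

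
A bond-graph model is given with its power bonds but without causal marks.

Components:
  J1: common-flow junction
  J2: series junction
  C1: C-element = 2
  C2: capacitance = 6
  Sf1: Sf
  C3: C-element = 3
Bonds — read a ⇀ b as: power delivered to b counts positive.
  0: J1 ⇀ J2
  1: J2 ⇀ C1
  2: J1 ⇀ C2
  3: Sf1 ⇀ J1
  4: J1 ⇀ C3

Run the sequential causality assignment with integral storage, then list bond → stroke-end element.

bond 0 →J1
bond 1 →J2
bond 2 →J1
bond 3 →Sf1
bond 4 →J1

bond 3 →Sf1  (Sf1: flow source, stroke at near end)
bond 0 →J1  (common-f at J1 fixed by 3)
bond 2 →J1  (J1: bond 3 brought flow, rest push out)
bond 4 →J1  (J1 flow already set via bond 3)
bond 1 →J2  (1-jn J2 has f-setter on 0)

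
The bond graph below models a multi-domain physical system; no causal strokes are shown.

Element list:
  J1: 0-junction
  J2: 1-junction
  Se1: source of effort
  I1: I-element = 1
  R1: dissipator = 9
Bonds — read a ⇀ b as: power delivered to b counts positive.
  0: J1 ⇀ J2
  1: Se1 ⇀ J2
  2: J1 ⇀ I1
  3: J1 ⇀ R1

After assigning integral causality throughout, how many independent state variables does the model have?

1  (I1 all integral)

bond 1 stroke→J2  (source Se1 imposes e)
bond 0 stroke→J1  (only one flow-in slot at J2)
bond 2 stroke→I1  (J1: bond 0 brought effort, rest push out)
bond 3 stroke→R1  (J1 effort already set via bond 0)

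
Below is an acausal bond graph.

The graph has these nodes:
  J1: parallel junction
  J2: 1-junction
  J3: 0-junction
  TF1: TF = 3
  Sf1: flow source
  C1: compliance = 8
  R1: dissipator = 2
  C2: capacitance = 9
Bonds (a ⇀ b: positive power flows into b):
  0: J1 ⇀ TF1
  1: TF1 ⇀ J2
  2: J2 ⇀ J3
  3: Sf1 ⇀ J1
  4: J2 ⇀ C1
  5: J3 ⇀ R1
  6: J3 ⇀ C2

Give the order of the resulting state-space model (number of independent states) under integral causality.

2  (C1, C2 all integral)

#3 stroke at Sf1  (Sf1: flow source, stroke at near end)
#0 stroke at J1  (only one effort-in slot at J1)
#1 stroke at TF1  (TF1: transformer flips bond 0)
#2 stroke at J2  (1-jn J2 has f-setter on 1)
#4 stroke at J2  (common-f at J2 fixed by 1)
#6 stroke at J3  (C2: C, integral causality)
#5 stroke at R1  (J3 effort already set via bond 6)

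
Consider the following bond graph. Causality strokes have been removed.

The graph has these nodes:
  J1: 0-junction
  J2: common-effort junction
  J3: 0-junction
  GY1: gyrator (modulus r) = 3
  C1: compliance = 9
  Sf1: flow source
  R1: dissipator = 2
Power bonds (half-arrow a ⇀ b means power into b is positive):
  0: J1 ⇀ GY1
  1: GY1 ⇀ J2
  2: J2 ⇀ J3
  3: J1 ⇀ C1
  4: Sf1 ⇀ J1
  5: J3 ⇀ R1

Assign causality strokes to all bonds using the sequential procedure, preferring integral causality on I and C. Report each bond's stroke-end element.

β4 stroke→Sf1  (source Sf1 imposes f)
β3 stroke→J1  (prefer integral on C1)
β0 stroke→GY1  (J1: bond 3 brought effort, rest push out)
β1 stroke→GY1  (GY1: gyrator matches bond 0)
β2 stroke→J2  (only one effort-in slot at J2)
β5 stroke→J3  (J3 needs exactly one e-in)

bond 0 stroke at GY1
bond 1 stroke at GY1
bond 2 stroke at J2
bond 3 stroke at J1
bond 4 stroke at Sf1
bond 5 stroke at J3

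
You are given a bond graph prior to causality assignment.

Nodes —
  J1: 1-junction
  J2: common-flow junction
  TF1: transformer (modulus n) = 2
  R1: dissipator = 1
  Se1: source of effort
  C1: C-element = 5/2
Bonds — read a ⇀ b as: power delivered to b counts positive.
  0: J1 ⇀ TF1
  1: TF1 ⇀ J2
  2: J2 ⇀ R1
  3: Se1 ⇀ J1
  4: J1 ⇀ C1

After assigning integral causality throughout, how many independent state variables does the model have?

b3 stroke→J1  (source Se1 imposes e)
b4 stroke→J1  (C1 integral (e out))
b0 stroke→TF1  (J1 needs exactly one f-in)
b1 stroke→J2  (TF1: transformer flips bond 0)
b2 stroke→R1  (closing 1-jn rule on J2)

1  (C1 all integral)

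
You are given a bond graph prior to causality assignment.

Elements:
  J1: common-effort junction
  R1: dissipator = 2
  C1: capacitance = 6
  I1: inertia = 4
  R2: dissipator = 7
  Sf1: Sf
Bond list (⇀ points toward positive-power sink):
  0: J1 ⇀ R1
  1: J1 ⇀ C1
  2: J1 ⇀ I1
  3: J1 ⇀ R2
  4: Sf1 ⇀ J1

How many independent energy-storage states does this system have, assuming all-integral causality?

b4 stroke→Sf1  (source Sf1 imposes f)
b1 stroke→J1  (C1: C, integral causality)
b0 stroke→R1  (common-e at J1 fixed by 1)
b2 stroke→I1  (0-jn J1 has e-setter on 1)
b3 stroke→R2  (common-e at J1 fixed by 1)

2  (C1, I1 all integral)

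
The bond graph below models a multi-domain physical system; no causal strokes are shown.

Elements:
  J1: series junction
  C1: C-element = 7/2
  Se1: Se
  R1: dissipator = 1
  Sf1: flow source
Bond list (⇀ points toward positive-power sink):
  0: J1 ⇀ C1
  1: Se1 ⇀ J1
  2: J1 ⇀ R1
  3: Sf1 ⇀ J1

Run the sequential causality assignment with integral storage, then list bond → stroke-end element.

β0 →J1
β1 →J1
β2 →J1
β3 →Sf1

#1 stroke→J1  (Se1: effort source, stroke at far end)
#3 stroke→Sf1  (Sf1 fixes flow; stroke at Sf1)
#0 stroke→J1  (common-f at J1 fixed by 3)
#2 stroke→J1  (1-jn J1 has f-setter on 3)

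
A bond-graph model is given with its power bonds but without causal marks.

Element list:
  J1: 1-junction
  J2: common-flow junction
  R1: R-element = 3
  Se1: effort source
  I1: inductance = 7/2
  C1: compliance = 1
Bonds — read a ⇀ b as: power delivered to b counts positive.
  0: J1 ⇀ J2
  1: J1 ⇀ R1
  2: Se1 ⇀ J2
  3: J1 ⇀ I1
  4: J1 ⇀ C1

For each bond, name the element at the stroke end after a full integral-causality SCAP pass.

b0 →J1
b1 →J1
b2 →J2
b3 →I1
b4 →J1

bond 2 stroke at J2  (Se1: effort source, stroke at far end)
bond 0 stroke at J1  (J2: last free bond brings flow in)
bond 3 stroke at I1  (I1 integral (f out))
bond 1 stroke at J1  (common-f at J1 fixed by 3)
bond 4 stroke at J1  (J1 flow already set via bond 3)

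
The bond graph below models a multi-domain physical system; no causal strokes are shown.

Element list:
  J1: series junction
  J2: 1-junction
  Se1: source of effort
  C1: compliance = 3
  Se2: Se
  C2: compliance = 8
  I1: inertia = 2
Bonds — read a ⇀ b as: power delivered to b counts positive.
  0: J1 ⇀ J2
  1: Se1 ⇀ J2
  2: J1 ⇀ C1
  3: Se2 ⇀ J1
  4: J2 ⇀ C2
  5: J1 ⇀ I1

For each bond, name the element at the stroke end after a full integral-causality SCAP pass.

β1 →J2  (Se1 fixes effort; stroke away)
β3 →J1  (Se2 (Se) sets effort on bond)
β2 →J1  (C1 outputs effort q/C1)
β4 →J2  (C2 outputs effort q/C2)
β0 →J1  (J2 needs exactly one f-in)
β5 →I1  (J1 needs exactly one f-in)

#0 stroke→J1
#1 stroke→J2
#2 stroke→J1
#3 stroke→J1
#4 stroke→J2
#5 stroke→I1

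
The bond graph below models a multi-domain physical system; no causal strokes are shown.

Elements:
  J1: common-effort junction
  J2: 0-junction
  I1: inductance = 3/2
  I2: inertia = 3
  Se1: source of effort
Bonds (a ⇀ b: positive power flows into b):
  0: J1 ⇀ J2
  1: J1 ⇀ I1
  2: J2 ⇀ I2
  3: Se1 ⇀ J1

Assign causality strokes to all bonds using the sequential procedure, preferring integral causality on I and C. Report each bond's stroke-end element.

#3 |J1  (source Se1 imposes e)
#0 |J2  (0-jn J1 has e-setter on 3)
#1 |I1  (0-jn J1 has e-setter on 3)
#2 |I2  (0-jn J2 has e-setter on 0)

#0 stroke→J2
#1 stroke→I1
#2 stroke→I2
#3 stroke→J1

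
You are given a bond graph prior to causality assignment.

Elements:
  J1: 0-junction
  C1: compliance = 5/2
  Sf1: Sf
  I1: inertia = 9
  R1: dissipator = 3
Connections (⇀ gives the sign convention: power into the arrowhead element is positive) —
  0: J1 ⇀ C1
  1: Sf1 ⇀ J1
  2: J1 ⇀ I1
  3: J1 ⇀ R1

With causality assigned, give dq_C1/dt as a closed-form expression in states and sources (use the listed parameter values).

β1 |Sf1  (Sf1 fixes flow; stroke at Sf1)
β0 |J1  (C1: C, integral causality)
β2 |I1  (J1: bond 0 brought effort, rest push out)
β3 |R1  (J1: bond 0 brought effort, rest push out)

dq_C1/dt = F_Sf1 - p_I1/9 - 2*q_C1/15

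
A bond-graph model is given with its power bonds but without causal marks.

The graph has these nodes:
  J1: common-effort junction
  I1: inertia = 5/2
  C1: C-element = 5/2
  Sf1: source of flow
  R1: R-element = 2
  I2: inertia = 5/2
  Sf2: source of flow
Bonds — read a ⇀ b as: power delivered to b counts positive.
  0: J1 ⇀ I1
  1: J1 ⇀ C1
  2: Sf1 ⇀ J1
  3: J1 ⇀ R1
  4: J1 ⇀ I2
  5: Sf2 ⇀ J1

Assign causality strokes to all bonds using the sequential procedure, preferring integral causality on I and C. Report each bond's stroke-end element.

β0 |I1
β1 |J1
β2 |Sf1
β3 |R1
β4 |I2
β5 |Sf2

bond 2 |Sf1  (Sf1 fixes flow; stroke at Sf1)
bond 5 |Sf2  (Sf2 fixes flow; stroke at Sf2)
bond 0 |I1  (I1: I, integral causality)
bond 1 |J1  (prefer integral on C1)
bond 3 |R1  (0-jn J1 has e-setter on 1)
bond 4 |I2  (J1 effort already set via bond 1)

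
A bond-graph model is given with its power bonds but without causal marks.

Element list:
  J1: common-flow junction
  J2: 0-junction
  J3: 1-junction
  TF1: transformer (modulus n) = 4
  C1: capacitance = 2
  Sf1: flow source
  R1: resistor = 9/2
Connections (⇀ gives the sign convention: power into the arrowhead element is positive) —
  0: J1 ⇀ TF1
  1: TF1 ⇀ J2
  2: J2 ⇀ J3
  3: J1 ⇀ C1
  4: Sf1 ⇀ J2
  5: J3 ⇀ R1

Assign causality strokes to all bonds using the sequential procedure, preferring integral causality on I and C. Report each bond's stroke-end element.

β4 stroke→Sf1  (Sf1 (Sf) sets flow on bond)
β3 stroke→J1  (C1 integral (e out))
β0 stroke→TF1  (J1: last free bond brings flow in)
β1 stroke→J2  (through TF1, causality passes straight; one stroke at TF1)
β2 stroke→J3  (J2: bond 1 brought effort, rest push out)
β5 stroke→R1  (only one flow-in slot at J3)

β0 →TF1
β1 →J2
β2 →J3
β3 →J1
β4 →Sf1
β5 →R1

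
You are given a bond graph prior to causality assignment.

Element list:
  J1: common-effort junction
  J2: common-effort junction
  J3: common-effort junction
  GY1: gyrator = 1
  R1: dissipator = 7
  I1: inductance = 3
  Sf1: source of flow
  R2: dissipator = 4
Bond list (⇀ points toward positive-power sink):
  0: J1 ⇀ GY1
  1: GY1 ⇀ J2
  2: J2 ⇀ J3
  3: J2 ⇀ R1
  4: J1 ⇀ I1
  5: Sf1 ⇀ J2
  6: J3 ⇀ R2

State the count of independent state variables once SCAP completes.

1  (I1 all integral)

b5 |Sf1  (source Sf1 imposes f)
b4 |I1  (I1 outputs flow p/I1)
b0 |J1  (only one effort-in slot at J1)
b1 |J2  (GY1: gyrator matches bond 0)
b2 |J3  (0-jn J2 has e-setter on 1)
b3 |R1  (0-jn J2 has e-setter on 1)
b6 |R2  (J3: bond 2 brought effort, rest push out)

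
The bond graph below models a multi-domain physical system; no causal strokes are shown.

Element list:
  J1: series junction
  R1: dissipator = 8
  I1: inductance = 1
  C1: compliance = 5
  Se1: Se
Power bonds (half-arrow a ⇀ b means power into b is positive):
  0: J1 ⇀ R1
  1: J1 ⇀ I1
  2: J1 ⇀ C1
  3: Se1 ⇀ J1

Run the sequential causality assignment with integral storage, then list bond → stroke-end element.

b3 stroke at J1  (source Se1 imposes e)
b1 stroke at I1  (I1: I, integral causality)
b0 stroke at J1  (J1 flow already set via bond 1)
b2 stroke at J1  (common-f at J1 fixed by 1)

bond 0 stroke→J1
bond 1 stroke→I1
bond 2 stroke→J1
bond 3 stroke→J1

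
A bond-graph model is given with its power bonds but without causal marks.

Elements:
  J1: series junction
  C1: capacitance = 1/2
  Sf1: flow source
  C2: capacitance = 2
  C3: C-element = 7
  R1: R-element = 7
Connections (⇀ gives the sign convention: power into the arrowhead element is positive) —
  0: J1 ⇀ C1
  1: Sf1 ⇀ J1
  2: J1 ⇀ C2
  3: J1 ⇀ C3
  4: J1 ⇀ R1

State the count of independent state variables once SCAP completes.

β1 →Sf1  (Sf1: flow source, stroke at near end)
β0 →J1  (common-f at J1 fixed by 1)
β2 →J1  (J1 flow already set via bond 1)
β3 →J1  (common-f at J1 fixed by 1)
β4 →J1  (J1 flow already set via bond 1)

3  (C1, C2, C3 all integral)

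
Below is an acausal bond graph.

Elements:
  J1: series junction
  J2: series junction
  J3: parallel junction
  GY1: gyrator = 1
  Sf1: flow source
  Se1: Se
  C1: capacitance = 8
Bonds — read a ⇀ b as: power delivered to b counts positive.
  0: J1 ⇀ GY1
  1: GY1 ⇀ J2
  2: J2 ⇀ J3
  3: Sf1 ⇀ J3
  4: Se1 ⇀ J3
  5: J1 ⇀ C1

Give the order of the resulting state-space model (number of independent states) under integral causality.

bond 3 →Sf1  (source Sf1 imposes f)
bond 4 →J3  (Se1 (Se) sets effort on bond)
bond 2 →J2  (J3: bond 4 brought effort, rest push out)
bond 1 →GY1  (J2: last free bond brings flow in)
bond 0 →GY1  (GY1: gyrator matches bond 1)
bond 5 →J1  (J1: bond 0 brought flow, rest push out)

1  (C1 all integral)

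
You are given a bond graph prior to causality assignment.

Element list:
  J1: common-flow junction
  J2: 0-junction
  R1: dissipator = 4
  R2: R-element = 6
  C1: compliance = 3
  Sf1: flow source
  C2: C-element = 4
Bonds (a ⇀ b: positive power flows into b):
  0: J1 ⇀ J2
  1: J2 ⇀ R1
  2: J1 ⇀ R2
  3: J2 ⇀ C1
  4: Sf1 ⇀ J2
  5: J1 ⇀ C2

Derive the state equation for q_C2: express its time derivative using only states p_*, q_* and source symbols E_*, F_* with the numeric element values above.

dq_C2/dt = -q_C1/18 - q_C2/24

β4 →Sf1  (Sf1 fixes flow; stroke at Sf1)
β3 →J2  (C1 integral (e out))
β0 →J1  (common-e at J2 fixed by 3)
β1 →R1  (J2 effort already set via bond 3)
β5 →J1  (C2 integral (e out))
β2 →R2  (only one flow-in slot at J1)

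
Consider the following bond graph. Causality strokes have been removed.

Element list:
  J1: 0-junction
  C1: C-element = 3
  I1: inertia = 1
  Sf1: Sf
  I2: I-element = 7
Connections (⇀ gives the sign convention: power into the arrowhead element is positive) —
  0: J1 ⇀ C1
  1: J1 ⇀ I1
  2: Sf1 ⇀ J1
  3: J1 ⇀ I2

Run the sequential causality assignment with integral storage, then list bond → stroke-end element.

β0 →J1
β1 →I1
β2 →Sf1
β3 →I2

b2 →Sf1  (Sf1 (Sf) sets flow on bond)
b0 →J1  (C1 outputs effort q/C1)
b1 →I1  (J1 effort already set via bond 0)
b3 →I2  (0-jn J1 has e-setter on 0)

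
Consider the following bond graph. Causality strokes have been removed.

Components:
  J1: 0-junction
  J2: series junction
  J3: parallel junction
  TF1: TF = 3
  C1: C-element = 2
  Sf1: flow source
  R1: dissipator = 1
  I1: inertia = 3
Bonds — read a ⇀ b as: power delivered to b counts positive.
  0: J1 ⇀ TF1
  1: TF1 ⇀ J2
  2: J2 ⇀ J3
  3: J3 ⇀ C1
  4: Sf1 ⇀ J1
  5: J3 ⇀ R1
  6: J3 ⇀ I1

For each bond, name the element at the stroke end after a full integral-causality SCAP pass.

bond 4 |Sf1  (Sf1 fixes flow; stroke at Sf1)
bond 0 |J1  (only one effort-in slot at J1)
bond 1 |TF1  (TF TF1: opposite of bond 0)
bond 2 |J2  (1-jn J2 has f-setter on 1)
bond 3 |J3  (C1: C, integral causality)
bond 5 |R1  (common-e at J3 fixed by 3)
bond 6 |I1  (J3: bond 3 brought effort, rest push out)

b0 stroke→J1
b1 stroke→TF1
b2 stroke→J2
b3 stroke→J3
b4 stroke→Sf1
b5 stroke→R1
b6 stroke→I1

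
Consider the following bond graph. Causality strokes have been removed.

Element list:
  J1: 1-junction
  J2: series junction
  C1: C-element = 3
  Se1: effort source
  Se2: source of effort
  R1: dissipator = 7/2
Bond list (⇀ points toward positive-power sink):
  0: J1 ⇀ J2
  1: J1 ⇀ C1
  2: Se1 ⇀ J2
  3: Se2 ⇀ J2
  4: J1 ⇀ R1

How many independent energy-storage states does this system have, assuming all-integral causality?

1  (C1 all integral)

bond 2 stroke at J2  (Se1 fixes effort; stroke away)
bond 3 stroke at J2  (Se2: effort source, stroke at far end)
bond 0 stroke at J1  (only one flow-in slot at J2)
bond 1 stroke at J1  (C1 integral (e out))
bond 4 stroke at R1  (closing 1-jn rule on J1)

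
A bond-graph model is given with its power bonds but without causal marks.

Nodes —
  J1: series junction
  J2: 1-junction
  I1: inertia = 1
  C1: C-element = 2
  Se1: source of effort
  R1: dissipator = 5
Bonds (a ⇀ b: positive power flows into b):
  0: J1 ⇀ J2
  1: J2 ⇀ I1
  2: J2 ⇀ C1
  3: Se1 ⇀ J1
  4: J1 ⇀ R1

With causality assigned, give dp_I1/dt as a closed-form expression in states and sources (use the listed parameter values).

β3 →J1  (Se1: effort source, stroke at far end)
β1 →I1  (prefer integral on I1)
β0 →J2  (common-f at J2 fixed by 1)
β2 →J2  (J2: bond 1 brought flow, rest push out)
β4 →J1  (J1 flow already set via bond 0)

dp_I1/dt = E_Se1 - 5*p_I1 - q_C1/2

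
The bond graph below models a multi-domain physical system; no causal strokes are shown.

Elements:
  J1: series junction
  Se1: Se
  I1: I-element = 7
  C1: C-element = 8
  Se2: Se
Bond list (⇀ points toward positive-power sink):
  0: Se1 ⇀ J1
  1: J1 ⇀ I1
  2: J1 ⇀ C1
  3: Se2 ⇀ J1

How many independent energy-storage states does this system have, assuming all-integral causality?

bond 0 |J1  (Se1 (Se) sets effort on bond)
bond 3 |J1  (Se2 fixes effort; stroke away)
bond 1 |I1  (I1 outputs flow p/I1)
bond 2 |J1  (J1: bond 1 brought flow, rest push out)

2  (C1, I1 all integral)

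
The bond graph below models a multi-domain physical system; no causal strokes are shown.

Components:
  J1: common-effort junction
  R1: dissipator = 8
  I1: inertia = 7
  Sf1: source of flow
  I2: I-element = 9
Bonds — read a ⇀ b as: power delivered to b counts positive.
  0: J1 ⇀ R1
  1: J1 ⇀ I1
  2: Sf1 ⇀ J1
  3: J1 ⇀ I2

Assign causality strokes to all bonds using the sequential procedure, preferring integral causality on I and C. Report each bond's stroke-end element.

b0 stroke→J1
b1 stroke→I1
b2 stroke→Sf1
b3 stroke→I2

β2 |Sf1  (Sf1 fixes flow; stroke at Sf1)
β1 |I1  (I1: I, integral causality)
β3 |I2  (I2 outputs flow p/I2)
β0 |J1  (J1 needs exactly one e-in)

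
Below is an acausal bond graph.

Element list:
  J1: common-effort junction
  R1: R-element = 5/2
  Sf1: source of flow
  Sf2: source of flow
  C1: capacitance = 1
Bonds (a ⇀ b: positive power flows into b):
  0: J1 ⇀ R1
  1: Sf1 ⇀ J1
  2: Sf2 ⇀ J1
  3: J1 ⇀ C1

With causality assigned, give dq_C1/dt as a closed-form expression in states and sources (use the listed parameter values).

bond 1 stroke→Sf1  (Sf1: flow source, stroke at near end)
bond 2 stroke→Sf2  (Sf2 fixes flow; stroke at Sf2)
bond 3 stroke→J1  (C1: C, integral causality)
bond 0 stroke→R1  (common-e at J1 fixed by 3)

dq_C1/dt = F_Sf1 + F_Sf2 - 2*q_C1/5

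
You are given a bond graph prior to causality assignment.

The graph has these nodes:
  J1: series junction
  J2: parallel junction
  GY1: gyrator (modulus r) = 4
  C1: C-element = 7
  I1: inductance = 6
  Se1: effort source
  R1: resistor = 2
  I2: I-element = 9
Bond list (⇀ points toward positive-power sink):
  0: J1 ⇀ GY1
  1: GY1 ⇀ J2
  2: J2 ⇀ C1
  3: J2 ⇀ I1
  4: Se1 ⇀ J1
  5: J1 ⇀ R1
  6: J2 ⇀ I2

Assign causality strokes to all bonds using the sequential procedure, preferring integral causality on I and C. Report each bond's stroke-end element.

bond 0 |GY1
bond 1 |GY1
bond 2 |J2
bond 3 |I1
bond 4 |J1
bond 5 |J1
bond 6 |I2

#4 →J1  (Se1 (Se) sets effort on bond)
#2 →J2  (C1: C, integral causality)
#1 →GY1  (common-e at J2 fixed by 2)
#3 →I1  (J2 effort already set via bond 2)
#6 →I2  (0-jn J2 has e-setter on 2)
#0 →GY1  (through GY1, causality inverts; strokes same side of GY1)
#5 →J1  (J1: bond 0 brought flow, rest push out)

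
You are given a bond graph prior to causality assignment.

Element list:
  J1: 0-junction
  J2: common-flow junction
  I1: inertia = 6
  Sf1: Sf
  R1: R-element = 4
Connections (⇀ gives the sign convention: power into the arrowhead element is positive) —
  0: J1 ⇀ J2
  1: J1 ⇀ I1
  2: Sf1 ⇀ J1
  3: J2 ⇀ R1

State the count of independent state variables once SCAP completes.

β2 stroke at Sf1  (source Sf1 imposes f)
β1 stroke at I1  (I1 integral (f out))
β0 stroke at J1  (closing 0-jn rule on J1)
β3 stroke at J2  (J2 flow already set via bond 0)

1  (I1 all integral)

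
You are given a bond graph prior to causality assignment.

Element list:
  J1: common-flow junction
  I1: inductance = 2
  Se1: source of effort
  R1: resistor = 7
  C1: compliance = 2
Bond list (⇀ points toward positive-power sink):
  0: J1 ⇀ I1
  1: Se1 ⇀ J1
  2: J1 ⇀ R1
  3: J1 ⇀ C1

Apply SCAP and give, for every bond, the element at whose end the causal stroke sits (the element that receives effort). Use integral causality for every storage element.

β0 |I1
β1 |J1
β2 |J1
β3 |J1

#1 →J1  (Se1: effort source, stroke at far end)
#0 →I1  (I1: I, integral causality)
#2 →J1  (1-jn J1 has f-setter on 0)
#3 →J1  (J1 flow already set via bond 0)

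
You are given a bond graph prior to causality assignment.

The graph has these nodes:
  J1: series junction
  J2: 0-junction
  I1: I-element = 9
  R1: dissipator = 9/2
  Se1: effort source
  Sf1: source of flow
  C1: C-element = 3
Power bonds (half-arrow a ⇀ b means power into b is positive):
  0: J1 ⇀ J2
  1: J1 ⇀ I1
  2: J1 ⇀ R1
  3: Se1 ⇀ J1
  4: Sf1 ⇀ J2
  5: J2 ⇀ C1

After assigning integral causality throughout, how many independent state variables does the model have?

2  (C1, I1 all integral)

β3 stroke at J1  (Se1: effort source, stroke at far end)
β4 stroke at Sf1  (Sf1 (Sf) sets flow on bond)
β1 stroke at I1  (prefer integral on I1)
β0 stroke at J1  (common-f at J1 fixed by 1)
β2 stroke at J1  (1-jn J1 has f-setter on 1)
β5 stroke at J2  (J2 needs exactly one e-in)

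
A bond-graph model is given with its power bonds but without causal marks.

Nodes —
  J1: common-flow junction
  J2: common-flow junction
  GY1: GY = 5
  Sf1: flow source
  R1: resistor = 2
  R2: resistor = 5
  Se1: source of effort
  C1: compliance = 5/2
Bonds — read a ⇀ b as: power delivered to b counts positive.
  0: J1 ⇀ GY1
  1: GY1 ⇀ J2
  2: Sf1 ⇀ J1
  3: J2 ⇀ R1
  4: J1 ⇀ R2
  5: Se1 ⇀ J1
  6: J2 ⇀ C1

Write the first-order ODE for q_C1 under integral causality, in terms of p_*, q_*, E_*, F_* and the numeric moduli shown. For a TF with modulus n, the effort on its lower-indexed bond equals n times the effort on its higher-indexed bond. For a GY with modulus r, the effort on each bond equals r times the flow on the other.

dq_C1/dt = 5*F_Sf1/2 - q_C1/5

b2 →Sf1  (Sf1 (Sf) sets flow on bond)
b5 →J1  (source Se1 imposes e)
b0 →J1  (J1: bond 2 brought flow, rest push out)
b4 →J1  (J1 flow already set via bond 2)
b1 →J2  (through GY1, causality inverts; strokes same side of GY1)
b6 →J2  (prefer integral on C1)
b3 →R1  (J2 needs exactly one f-in)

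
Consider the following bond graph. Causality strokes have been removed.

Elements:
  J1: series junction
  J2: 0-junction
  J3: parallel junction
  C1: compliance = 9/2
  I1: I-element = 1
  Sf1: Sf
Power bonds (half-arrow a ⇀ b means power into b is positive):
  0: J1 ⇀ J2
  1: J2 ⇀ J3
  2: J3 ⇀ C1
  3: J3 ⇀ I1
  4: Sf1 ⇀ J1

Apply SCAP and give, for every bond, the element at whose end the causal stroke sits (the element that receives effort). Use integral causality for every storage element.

b4 stroke at Sf1  (source Sf1 imposes f)
b0 stroke at J1  (1-jn J1 has f-setter on 4)
b1 stroke at J2  (only one effort-in slot at J2)
b2 stroke at J3  (C1 integral (e out))
b3 stroke at I1  (J3: bond 2 brought effort, rest push out)

b0 →J1
b1 →J2
b2 →J3
b3 →I1
b4 →Sf1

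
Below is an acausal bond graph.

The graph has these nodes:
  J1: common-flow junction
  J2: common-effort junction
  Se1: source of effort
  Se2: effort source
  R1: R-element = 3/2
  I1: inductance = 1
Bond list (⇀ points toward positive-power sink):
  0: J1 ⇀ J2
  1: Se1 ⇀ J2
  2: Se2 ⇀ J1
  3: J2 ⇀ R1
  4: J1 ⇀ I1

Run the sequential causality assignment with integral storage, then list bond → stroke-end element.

β1 stroke at J2  (Se1 fixes effort; stroke away)
β2 stroke at J1  (Se2 (Se) sets effort on bond)
β0 stroke at J1  (J2: bond 1 brought effort, rest push out)
β3 stroke at R1  (common-e at J2 fixed by 1)
β4 stroke at I1  (J1: last free bond brings flow in)

bond 0 stroke→J1
bond 1 stroke→J2
bond 2 stroke→J1
bond 3 stroke→R1
bond 4 stroke→I1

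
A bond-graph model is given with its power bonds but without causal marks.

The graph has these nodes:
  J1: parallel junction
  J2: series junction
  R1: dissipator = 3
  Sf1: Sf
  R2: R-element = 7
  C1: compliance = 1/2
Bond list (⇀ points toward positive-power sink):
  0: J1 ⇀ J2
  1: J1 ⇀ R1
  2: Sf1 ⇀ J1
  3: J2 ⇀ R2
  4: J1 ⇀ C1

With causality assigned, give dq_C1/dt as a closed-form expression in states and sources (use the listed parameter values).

dq_C1/dt = F_Sf1 - 20*q_C1/21

b2 stroke at Sf1  (source Sf1 imposes f)
b4 stroke at J1  (C1 outputs effort q/C1)
b0 stroke at J2  (0-jn J1 has e-setter on 4)
b1 stroke at R1  (0-jn J1 has e-setter on 4)
b3 stroke at R2  (only one flow-in slot at J2)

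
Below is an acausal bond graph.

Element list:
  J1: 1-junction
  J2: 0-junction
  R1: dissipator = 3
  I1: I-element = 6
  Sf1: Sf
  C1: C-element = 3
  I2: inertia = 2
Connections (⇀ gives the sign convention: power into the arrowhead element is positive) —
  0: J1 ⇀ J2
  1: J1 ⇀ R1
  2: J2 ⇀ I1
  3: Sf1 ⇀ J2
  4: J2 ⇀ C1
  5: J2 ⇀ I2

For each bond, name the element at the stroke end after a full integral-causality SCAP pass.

β3 stroke→Sf1  (Sf1: flow source, stroke at near end)
β2 stroke→I1  (prefer integral on I1)
β4 stroke→J2  (C1: C, integral causality)
β0 stroke→J1  (J2 effort already set via bond 4)
β5 stroke→I2  (J2: bond 4 brought effort, rest push out)
β1 stroke→R1  (J1: last free bond brings flow in)

b0 stroke at J1
b1 stroke at R1
b2 stroke at I1
b3 stroke at Sf1
b4 stroke at J2
b5 stroke at I2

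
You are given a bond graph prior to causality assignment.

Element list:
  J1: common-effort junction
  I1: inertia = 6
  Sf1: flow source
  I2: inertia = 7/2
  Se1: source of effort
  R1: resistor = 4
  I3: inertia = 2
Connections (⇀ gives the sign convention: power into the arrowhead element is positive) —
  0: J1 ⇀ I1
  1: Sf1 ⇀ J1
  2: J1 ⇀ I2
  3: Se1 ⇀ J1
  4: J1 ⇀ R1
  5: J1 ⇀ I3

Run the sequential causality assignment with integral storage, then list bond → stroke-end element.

b1 |Sf1  (source Sf1 imposes f)
b3 |J1  (Se1: effort source, stroke at far end)
b0 |I1  (J1 effort already set via bond 3)
b2 |I2  (J1 effort already set via bond 3)
b4 |R1  (0-jn J1 has e-setter on 3)
b5 |I3  (J1 effort already set via bond 3)

b0 stroke at I1
b1 stroke at Sf1
b2 stroke at I2
b3 stroke at J1
b4 stroke at R1
b5 stroke at I3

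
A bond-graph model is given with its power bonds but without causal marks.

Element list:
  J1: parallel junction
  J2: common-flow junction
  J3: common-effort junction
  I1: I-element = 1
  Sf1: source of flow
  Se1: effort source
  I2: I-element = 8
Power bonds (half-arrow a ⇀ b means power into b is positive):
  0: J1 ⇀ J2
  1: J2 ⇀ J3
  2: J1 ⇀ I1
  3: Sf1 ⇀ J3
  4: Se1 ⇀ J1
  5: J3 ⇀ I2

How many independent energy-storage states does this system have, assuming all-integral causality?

bond 3 |Sf1  (Sf1 (Sf) sets flow on bond)
bond 4 |J1  (Se1 fixes effort; stroke away)
bond 0 |J2  (0-jn J1 has e-setter on 4)
bond 2 |I1  (J1 effort already set via bond 4)
bond 1 |J3  (J2: last free bond brings flow in)
bond 5 |I2  (0-jn J3 has e-setter on 1)

2  (I1, I2 all integral)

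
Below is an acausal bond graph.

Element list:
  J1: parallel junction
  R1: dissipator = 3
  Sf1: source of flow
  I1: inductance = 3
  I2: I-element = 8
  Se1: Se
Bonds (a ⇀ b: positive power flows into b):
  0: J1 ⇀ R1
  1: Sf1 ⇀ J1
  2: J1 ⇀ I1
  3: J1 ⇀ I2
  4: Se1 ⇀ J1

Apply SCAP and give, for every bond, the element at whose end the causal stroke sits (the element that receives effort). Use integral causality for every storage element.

β1 stroke→Sf1  (Sf1: flow source, stroke at near end)
β4 stroke→J1  (Se1 (Se) sets effort on bond)
β0 stroke→R1  (J1: bond 4 brought effort, rest push out)
β2 stroke→I1  (0-jn J1 has e-setter on 4)
β3 stroke→I2  (0-jn J1 has e-setter on 4)

bond 0 →R1
bond 1 →Sf1
bond 2 →I1
bond 3 →I2
bond 4 →J1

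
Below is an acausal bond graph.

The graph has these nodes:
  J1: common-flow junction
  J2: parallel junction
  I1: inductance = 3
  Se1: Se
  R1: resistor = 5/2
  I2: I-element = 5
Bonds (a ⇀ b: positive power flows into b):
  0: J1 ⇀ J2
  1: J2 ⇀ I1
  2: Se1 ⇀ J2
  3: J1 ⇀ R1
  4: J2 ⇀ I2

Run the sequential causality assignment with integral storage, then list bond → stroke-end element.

bond 0 |J1
bond 1 |I1
bond 2 |J2
bond 3 |R1
bond 4 |I2

β2 |J2  (Se1 fixes effort; stroke away)
β0 |J1  (J2 effort already set via bond 2)
β1 |I1  (0-jn J2 has e-setter on 2)
β4 |I2  (common-e at J2 fixed by 2)
β3 |R1  (J1: last free bond brings flow in)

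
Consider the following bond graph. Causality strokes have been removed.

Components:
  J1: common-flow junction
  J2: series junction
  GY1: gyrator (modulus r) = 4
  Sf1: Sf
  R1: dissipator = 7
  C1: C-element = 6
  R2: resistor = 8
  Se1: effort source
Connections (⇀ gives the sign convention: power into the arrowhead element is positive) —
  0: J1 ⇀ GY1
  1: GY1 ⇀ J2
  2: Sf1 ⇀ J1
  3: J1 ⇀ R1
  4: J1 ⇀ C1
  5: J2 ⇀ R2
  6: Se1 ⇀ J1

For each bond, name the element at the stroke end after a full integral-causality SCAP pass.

#0 |J1
#1 |J2
#2 |Sf1
#3 |J1
#4 |J1
#5 |R2
#6 |J1

β2 stroke at Sf1  (Sf1 (Sf) sets flow on bond)
β6 stroke at J1  (Se1: effort source, stroke at far end)
β0 stroke at J1  (1-jn J1 has f-setter on 2)
β3 stroke at J1  (common-f at J1 fixed by 2)
β4 stroke at J1  (common-f at J1 fixed by 2)
β1 stroke at J2  (GY1 both-in/both-out from 0)
β5 stroke at R2  (J2: last free bond brings flow in)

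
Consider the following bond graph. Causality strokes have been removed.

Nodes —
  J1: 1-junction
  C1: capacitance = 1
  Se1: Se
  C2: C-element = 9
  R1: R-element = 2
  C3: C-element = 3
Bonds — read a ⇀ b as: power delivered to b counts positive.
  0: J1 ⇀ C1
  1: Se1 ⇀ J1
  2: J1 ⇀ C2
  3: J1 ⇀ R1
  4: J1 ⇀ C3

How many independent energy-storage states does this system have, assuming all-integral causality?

b1 stroke→J1  (Se1: effort source, stroke at far end)
b0 stroke→J1  (prefer integral on C1)
b2 stroke→J1  (prefer integral on C2)
b4 stroke→J1  (C3 integral (e out))
b3 stroke→R1  (only one flow-in slot at J1)

3  (C1, C2, C3 all integral)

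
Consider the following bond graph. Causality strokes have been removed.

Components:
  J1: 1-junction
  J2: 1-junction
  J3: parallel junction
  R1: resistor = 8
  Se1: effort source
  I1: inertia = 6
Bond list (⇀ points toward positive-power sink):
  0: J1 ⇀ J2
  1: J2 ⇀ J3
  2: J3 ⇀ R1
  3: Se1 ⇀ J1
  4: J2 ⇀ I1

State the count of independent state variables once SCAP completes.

1  (I1 all integral)

b3 →J1  (source Se1 imposes e)
b0 →J2  (J1 needs exactly one f-in)
b4 →I1  (I1 integral (f out))
b1 →J2  (common-f at J2 fixed by 4)
b2 →J3  (J3: last free bond brings effort in)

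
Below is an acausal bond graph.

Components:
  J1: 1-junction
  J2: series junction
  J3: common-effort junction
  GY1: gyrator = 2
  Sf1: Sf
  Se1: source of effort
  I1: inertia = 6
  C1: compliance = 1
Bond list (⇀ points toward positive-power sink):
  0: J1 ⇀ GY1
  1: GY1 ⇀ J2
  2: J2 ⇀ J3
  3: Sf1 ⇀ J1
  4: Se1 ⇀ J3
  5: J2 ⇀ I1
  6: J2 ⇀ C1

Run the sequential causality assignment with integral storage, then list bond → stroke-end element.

bond 3 stroke at Sf1  (Sf1 fixes flow; stroke at Sf1)
bond 4 stroke at J3  (Se1 fixes effort; stroke away)
bond 0 stroke at J1  (1-jn J1 has f-setter on 3)
bond 2 stroke at J2  (0-jn J3 has e-setter on 4)
bond 1 stroke at J2  (GY GY1: same side as bond 0)
bond 5 stroke at I1  (I1 integral (f out))
bond 6 stroke at J2  (1-jn J2 has f-setter on 5)

β0 stroke at J1
β1 stroke at J2
β2 stroke at J2
β3 stroke at Sf1
β4 stroke at J3
β5 stroke at I1
β6 stroke at J2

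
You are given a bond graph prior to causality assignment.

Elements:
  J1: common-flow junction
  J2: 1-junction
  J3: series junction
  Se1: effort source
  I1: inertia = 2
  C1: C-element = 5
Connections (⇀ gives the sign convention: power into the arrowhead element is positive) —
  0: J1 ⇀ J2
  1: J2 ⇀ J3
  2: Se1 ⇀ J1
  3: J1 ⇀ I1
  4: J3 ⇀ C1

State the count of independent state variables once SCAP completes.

2  (C1, I1 all integral)

b2 stroke→J1  (Se1 fixes effort; stroke away)
b3 stroke→I1  (I1 outputs flow p/I1)
b0 stroke→J1  (1-jn J1 has f-setter on 3)
b1 stroke→J2  (J2 flow already set via bond 0)
b4 stroke→J3  (J3: bond 1 brought flow, rest push out)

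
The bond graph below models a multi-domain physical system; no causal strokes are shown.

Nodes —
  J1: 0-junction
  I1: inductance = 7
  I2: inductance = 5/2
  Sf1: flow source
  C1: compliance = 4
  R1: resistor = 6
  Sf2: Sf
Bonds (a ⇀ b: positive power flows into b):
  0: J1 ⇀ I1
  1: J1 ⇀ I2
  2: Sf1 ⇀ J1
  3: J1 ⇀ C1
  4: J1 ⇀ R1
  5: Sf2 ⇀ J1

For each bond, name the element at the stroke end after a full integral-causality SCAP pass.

bond 2 stroke→Sf1  (Sf1: flow source, stroke at near end)
bond 5 stroke→Sf2  (source Sf2 imposes f)
bond 0 stroke→I1  (I1 outputs flow p/I1)
bond 1 stroke→I2  (I2: I, integral causality)
bond 3 stroke→J1  (prefer integral on C1)
bond 4 stroke→R1  (J1 effort already set via bond 3)

β0 →I1
β1 →I2
β2 →Sf1
β3 →J1
β4 →R1
β5 →Sf2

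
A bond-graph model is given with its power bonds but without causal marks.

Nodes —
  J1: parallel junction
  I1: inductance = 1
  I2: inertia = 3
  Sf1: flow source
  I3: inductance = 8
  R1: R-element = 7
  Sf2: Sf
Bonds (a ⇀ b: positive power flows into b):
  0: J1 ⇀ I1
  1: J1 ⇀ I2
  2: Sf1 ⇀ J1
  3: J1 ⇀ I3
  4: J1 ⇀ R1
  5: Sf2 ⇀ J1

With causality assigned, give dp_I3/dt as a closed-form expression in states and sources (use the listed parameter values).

#2 stroke→Sf1  (Sf1: flow source, stroke at near end)
#5 stroke→Sf2  (Sf2 (Sf) sets flow on bond)
#0 stroke→I1  (I1 outputs flow p/I1)
#1 stroke→I2  (I2 outputs flow p/I2)
#3 stroke→I3  (I3 outputs flow p/I3)
#4 stroke→J1  (J1 needs exactly one e-in)

dp_I3/dt = 7*F_Sf1 + 7*F_Sf2 - 7*p_I1 - 7*p_I2/3 - 7*p_I3/8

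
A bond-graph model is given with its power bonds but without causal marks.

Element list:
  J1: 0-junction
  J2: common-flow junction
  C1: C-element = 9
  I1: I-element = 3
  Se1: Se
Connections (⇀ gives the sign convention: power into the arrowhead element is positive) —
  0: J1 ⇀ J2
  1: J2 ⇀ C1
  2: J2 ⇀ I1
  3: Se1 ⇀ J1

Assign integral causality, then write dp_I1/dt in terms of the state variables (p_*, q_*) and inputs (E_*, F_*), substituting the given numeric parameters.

#3 stroke→J1  (Se1: effort source, stroke at far end)
#0 stroke→J2  (0-jn J1 has e-setter on 3)
#1 stroke→J2  (C1 outputs effort q/C1)
#2 stroke→I1  (J2: last free bond brings flow in)

dp_I1/dt = E_Se1 - q_C1/9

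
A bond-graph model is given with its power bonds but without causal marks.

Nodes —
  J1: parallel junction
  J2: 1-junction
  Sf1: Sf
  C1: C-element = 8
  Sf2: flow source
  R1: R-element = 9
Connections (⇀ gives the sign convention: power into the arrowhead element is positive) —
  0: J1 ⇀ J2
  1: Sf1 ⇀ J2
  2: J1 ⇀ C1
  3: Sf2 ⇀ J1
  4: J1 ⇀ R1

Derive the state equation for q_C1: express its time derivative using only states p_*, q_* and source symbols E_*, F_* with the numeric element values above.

bond 1 →Sf1  (source Sf1 imposes f)
bond 3 →Sf2  (source Sf2 imposes f)
bond 0 →J2  (J2 flow already set via bond 1)
bond 2 →J1  (C1: C, integral causality)
bond 4 →R1  (common-e at J1 fixed by 2)

dq_C1/dt = -F_Sf1 + F_Sf2 - q_C1/72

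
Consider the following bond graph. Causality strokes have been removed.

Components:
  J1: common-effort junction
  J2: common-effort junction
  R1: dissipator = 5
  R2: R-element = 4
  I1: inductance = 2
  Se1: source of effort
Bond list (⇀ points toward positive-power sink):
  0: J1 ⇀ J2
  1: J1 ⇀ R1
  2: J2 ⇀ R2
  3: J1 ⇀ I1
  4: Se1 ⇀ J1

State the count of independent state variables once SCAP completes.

b4 stroke→J1  (source Se1 imposes e)
b0 stroke→J2  (J1: bond 4 brought effort, rest push out)
b1 stroke→R1  (J1: bond 4 brought effort, rest push out)
b3 stroke→I1  (0-jn J1 has e-setter on 4)
b2 stroke→R2  (J2 effort already set via bond 0)

1  (I1 all integral)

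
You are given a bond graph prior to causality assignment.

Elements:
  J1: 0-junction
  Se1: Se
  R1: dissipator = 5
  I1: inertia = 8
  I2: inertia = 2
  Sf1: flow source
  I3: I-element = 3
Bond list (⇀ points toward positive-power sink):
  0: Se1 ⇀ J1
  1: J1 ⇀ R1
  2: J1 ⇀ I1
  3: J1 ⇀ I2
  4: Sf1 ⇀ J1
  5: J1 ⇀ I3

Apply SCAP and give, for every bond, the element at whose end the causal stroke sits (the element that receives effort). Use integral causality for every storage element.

bond 0 stroke at J1  (Se1 fixes effort; stroke away)
bond 4 stroke at Sf1  (source Sf1 imposes f)
bond 1 stroke at R1  (J1: bond 0 brought effort, rest push out)
bond 2 stroke at I1  (common-e at J1 fixed by 0)
bond 3 stroke at I2  (0-jn J1 has e-setter on 0)
bond 5 stroke at I3  (common-e at J1 fixed by 0)

b0 |J1
b1 |R1
b2 |I1
b3 |I2
b4 |Sf1
b5 |I3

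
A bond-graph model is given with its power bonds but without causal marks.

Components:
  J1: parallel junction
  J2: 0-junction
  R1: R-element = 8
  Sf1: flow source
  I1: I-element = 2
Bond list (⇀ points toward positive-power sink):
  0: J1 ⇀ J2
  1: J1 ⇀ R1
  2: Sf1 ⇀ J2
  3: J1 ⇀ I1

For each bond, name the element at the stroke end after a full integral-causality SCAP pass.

#0 →J2
#1 →J1
#2 →Sf1
#3 →I1

b2 |Sf1  (source Sf1 imposes f)
b0 |J2  (J2 needs exactly one e-in)
b3 |I1  (I1: I, integral causality)
b1 |J1  (J1: last free bond brings effort in)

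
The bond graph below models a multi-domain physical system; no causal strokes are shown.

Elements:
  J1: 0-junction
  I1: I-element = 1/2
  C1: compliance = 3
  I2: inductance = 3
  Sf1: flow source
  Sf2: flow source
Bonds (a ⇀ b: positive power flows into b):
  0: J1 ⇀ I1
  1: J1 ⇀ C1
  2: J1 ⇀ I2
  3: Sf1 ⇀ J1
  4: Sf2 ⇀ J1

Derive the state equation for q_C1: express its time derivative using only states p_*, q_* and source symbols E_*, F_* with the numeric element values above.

β3 →Sf1  (source Sf1 imposes f)
β4 →Sf2  (source Sf2 imposes f)
β0 →I1  (I1 integral (f out))
β1 →J1  (C1 outputs effort q/C1)
β2 →I2  (J1: bond 1 brought effort, rest push out)

dq_C1/dt = F_Sf1 + F_Sf2 - 2*p_I1 - p_I2/3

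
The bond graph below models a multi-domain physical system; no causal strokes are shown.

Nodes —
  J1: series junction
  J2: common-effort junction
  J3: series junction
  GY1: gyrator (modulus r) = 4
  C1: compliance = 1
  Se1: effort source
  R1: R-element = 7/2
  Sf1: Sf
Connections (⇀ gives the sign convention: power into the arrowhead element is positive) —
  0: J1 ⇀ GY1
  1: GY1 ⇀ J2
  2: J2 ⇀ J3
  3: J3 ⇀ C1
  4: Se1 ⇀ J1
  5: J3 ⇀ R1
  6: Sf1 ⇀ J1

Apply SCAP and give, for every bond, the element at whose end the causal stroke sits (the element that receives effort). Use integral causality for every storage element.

β4 →J1  (Se1: effort source, stroke at far end)
β6 →Sf1  (Sf1 (Sf) sets flow on bond)
β0 →J1  (1-jn J1 has f-setter on 6)
β1 →J2  (through GY1, causality inverts; strokes same side of GY1)
β2 →J3  (J2 effort already set via bond 1)
β3 →J3  (C1 outputs effort q/C1)
β5 →R1  (only one flow-in slot at J3)

bond 0 |J1
bond 1 |J2
bond 2 |J3
bond 3 |J3
bond 4 |J1
bond 5 |R1
bond 6 |Sf1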